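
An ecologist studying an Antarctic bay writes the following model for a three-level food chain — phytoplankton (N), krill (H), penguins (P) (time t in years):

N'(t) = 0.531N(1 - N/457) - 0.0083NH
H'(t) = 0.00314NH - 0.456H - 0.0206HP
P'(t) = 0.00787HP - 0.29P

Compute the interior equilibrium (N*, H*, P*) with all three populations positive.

From dP/dt = 0: 0.00787H* = 0.29, so H* = 36.8.
From dN/dt = 0: 0.531(1 - N*/457) = 0.0083·36.8, giving N* = 457·(1 - 0.576) = 194.
From dH/dt = 0: 0.00314·194 - 0.456 = 0.0206P*, so P* = 0.152/0.0206 = 7.4.

N* ≈ 194, H* ≈ 36.8, P* ≈ 7.4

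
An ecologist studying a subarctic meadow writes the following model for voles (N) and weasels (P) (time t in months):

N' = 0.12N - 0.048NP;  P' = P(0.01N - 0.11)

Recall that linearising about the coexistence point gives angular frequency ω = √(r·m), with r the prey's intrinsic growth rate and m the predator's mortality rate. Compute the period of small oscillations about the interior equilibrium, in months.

T ≈ 54.7 months

Here r = 0.12 and m = 0.11, so r·m = 0.0132.
ω = √0.0132 = 0.115 per month, hence T = 2π/ω ≈ 54.7 months.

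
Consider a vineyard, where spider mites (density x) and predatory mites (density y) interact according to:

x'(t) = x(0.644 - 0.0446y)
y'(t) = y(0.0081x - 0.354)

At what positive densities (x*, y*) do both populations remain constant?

Set dy/dt = 0 with y > 0: 0.0081x - 0.354 = 0, so x* = 0.354/0.0081 = 43.7.
Set dx/dt = 0 with x > 0: 0.644 - 0.0446y = 0, so y* = 0.644/0.0446 = 14.4.

x* ≈ 43.7, y* ≈ 14.4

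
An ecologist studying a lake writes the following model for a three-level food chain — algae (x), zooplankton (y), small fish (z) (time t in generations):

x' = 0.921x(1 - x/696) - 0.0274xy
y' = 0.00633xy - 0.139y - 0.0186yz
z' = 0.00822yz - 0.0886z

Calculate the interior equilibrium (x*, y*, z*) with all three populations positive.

x* ≈ 473, y* ≈ 10.8, z* ≈ 153

From dz/dt = 0: 0.00822y* = 0.0886, so y* = 10.8.
From dx/dt = 0: 0.921(1 - x*/696) = 0.0274·10.8, giving x* = 696·(1 - 0.321) = 473.
From dy/dt = 0: 0.00633·473 - 0.139 = 0.0186z*, so z* = 2.85/0.0186 = 153.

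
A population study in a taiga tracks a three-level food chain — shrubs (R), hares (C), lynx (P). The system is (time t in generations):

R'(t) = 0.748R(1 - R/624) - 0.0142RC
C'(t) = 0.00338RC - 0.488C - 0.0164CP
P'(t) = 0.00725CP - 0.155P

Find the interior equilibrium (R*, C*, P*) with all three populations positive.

From dP/dt = 0: 0.00725C* = 0.155, so C* = 21.4.
From dR/dt = 0: 0.748(1 - R*/624) = 0.0142·21.4, giving R* = 624·(1 - 0.406) = 371.
From dC/dt = 0: 0.00338·371 - 0.488 = 0.0164P*, so P* = 0.765/0.0164 = 46.7.

R* ≈ 371, C* ≈ 21.4, P* ≈ 46.7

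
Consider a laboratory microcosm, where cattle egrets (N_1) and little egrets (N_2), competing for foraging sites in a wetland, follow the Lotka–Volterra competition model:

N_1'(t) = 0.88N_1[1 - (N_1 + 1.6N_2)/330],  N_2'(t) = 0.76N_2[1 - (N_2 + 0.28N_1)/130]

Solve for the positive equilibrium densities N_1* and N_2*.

Setting both brackets to zero gives the nullclines N_1 + 1.6N_2 = 330 and 0.28N_1 + N_2 = 130.
Substituting N_2 = 130 - 0.28N_1 into the first: N_1(1 - 1.6·0.28) = 330 - 1.6·130.
So N_1* = 122/0.552 = 221, and then N_2* = 130 - 0.28·221 = 68.1.

N_1* ≈ 221, N_2* ≈ 68.1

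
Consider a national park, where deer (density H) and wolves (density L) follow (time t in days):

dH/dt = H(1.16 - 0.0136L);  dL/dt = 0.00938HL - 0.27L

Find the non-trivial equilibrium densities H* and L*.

Set dL/dt = 0 with L > 0: 0.00938H - 0.27 = 0, so H* = 0.27/0.00938 = 28.8.
Set dH/dt = 0 with H > 0: 1.16 - 0.0136L = 0, so L* = 1.16/0.0136 = 85.3.

H* ≈ 28.8, L* ≈ 85.3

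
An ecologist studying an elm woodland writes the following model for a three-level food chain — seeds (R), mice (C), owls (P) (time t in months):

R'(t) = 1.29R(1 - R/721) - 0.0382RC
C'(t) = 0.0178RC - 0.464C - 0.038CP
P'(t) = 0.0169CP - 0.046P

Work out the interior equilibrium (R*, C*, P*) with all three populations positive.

From dP/dt = 0: 0.0169C* = 0.046, so C* = 2.72.
From dR/dt = 0: 1.29(1 - R*/721) = 0.0382·2.72, giving R* = 721·(1 - 0.0806) = 663.
From dC/dt = 0: 0.0178·663 - 0.464 = 0.038P*, so P* = 11.3/0.038 = 298.

R* ≈ 663, C* ≈ 2.72, P* ≈ 298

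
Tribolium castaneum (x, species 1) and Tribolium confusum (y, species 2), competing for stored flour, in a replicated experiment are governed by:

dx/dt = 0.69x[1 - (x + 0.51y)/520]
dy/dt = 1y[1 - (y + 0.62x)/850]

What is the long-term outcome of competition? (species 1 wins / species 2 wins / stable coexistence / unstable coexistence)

stable coexistence

Compare the nullcline intercepts: K1/α12 = 520/0.51 = 1020 > K2 = 850; K2/α21 = 850/0.62 = 1370 > K1 = 520.
Since both inequalities hold, each species can invade when rare, so the interior equilibrium is stable.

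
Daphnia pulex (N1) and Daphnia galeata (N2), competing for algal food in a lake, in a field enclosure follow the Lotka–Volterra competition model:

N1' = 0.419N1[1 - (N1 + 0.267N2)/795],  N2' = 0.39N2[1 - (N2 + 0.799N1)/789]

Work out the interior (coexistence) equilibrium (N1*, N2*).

N1* ≈ 743, N2* ≈ 196

Setting both brackets to zero gives the nullclines N1 + 0.267N2 = 795 and 0.799N1 + N2 = 789.
Substituting N2 = 789 - 0.799N1 into the first: N1(1 - 0.267·0.799) = 795 - 0.267·789.
So N1* = 584/0.787 = 743, and then N2* = 789 - 0.799·743 = 196.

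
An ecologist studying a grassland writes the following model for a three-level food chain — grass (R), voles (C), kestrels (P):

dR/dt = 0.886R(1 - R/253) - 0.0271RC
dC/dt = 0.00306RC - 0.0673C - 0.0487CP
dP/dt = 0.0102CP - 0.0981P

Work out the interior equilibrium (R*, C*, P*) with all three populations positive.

R* ≈ 179, C* ≈ 9.62, P* ≈ 9.84

From dP/dt = 0: 0.0102C* = 0.0981, so C* = 9.62.
From dR/dt = 0: 0.886(1 - R*/253) = 0.0271·9.62, giving R* = 253·(1 - 0.294) = 179.
From dC/dt = 0: 0.00306·179 - 0.0673 = 0.0487P*, so P* = 0.479/0.0487 = 9.84.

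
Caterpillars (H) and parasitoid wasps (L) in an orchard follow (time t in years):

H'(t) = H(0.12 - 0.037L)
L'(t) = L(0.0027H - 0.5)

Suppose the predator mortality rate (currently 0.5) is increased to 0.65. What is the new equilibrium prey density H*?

H* ≈ 241

At the interior fixed point, setting dL/dt = 0 with L > 0 fixes H* = (predator death rate)/(HL coefficient) — independent of the other coefficients.
With the change, H* = 0.65/0.0027 = 241; it rises from 185.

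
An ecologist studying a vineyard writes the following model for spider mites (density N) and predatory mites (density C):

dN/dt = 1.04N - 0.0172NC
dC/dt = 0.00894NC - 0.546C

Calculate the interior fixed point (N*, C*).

Set dC/dt = 0 with C > 0: 0.00894N - 0.546 = 0, so N* = 0.546/0.00894 = 61.1.
Set dN/dt = 0 with N > 0: 1.04 - 0.0172C = 0, so C* = 1.04/0.0172 = 60.5.

N* ≈ 61.1, C* ≈ 60.5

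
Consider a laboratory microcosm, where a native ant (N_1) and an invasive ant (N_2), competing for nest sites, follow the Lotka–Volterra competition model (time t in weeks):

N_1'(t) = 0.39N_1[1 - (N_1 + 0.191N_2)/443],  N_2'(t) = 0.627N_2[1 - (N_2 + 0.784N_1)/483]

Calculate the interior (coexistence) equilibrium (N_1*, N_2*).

Setting both brackets to zero gives the nullclines N_1 + 0.191N_2 = 443 and 0.784N_1 + N_2 = 483.
Substituting N_2 = 483 - 0.784N_1 into the first: N_1(1 - 0.191·0.784) = 443 - 0.191·483.
So N_1* = 351/0.85 = 413, and then N_2* = 483 - 0.784·413 = 160.

N_1* ≈ 413, N_2* ≈ 160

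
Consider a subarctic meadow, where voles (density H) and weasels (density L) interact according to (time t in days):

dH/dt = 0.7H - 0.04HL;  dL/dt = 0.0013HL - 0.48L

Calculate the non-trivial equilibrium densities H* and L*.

H* ≈ 369, L* ≈ 17.5

Set dL/dt = 0 with L > 0: 0.0013H - 0.48 = 0, so H* = 0.48/0.0013 = 369.
Set dH/dt = 0 with H > 0: 0.7 - 0.04L = 0, so L* = 0.7/0.04 = 17.5.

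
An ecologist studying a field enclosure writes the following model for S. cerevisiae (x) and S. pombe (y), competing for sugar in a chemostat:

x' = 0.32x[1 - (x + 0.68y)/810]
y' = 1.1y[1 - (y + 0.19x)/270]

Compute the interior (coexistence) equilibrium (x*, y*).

x* ≈ 719, y* ≈ 133

Setting both brackets to zero gives the nullclines x + 0.68y = 810 and 0.19x + y = 270.
Substituting y = 270 - 0.19x into the first: x(1 - 0.68·0.19) = 810 - 0.68·270.
So x* = 626/0.871 = 719, and then y* = 270 - 0.19·719 = 133.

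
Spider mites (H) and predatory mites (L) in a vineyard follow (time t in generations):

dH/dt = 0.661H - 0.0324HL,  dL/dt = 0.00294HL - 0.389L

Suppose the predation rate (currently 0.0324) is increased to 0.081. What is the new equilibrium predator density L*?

L* ≈ 8.16

At the interior fixed point, setting dH/dt = 0 with H > 0 fixes L* = (prey growth rate)/(HL coefficient) — independent of the other coefficients.
With the change, L* = 0.661/0.081 = 8.16; it falls from 20.4.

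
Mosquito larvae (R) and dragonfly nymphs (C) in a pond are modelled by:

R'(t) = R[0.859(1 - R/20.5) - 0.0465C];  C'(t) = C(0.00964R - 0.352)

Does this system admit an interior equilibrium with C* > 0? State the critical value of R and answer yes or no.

Threshold R = 36.5; K < 36.5, so no, the predator goes extinct.

The predator equation gives dC/dt > 0 only when R > 0.352/0.00964 = 36.5.
Without the predator, R → K = 20.5. Since 20.5 < 36.5, the predator cannot invade.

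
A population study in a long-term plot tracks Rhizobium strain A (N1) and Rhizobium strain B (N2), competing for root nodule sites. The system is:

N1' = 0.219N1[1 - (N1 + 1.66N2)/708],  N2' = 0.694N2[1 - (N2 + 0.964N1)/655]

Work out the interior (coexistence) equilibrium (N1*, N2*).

N1* ≈ 632, N2* ≈ 45.8

Setting both brackets to zero gives the nullclines N1 + 1.66N2 = 708 and 0.964N1 + N2 = 655.
Substituting N2 = 655 - 0.964N1 into the first: N1(1 - 1.66·0.964) = 708 - 1.66·655.
So N1* = -379/-0.6 = 632, and then N2* = 655 - 0.964·632 = 45.8.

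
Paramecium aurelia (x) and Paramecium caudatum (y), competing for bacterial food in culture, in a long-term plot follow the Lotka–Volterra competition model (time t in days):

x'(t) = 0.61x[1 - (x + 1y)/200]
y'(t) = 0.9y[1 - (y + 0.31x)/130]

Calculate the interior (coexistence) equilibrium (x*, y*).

Setting both brackets to zero gives the nullclines x + 1y = 200 and 0.31x + y = 130.
Substituting y = 130 - 0.31x into the first: x(1 - 1·0.31) = 200 - 1·130.
So x* = 70/0.69 = 101, and then y* = 130 - 0.31·101 = 98.6.

x* ≈ 101, y* ≈ 98.6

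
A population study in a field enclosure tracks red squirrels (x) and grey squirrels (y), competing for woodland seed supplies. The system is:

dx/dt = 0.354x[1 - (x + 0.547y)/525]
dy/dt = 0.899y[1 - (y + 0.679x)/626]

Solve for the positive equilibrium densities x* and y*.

Setting both brackets to zero gives the nullclines x + 0.547y = 525 and 0.679x + y = 626.
Substituting y = 626 - 0.679x into the first: x(1 - 0.547·0.679) = 525 - 0.547·626.
So x* = 183/0.629 = 290, and then y* = 626 - 0.679·290 = 429.

x* ≈ 290, y* ≈ 429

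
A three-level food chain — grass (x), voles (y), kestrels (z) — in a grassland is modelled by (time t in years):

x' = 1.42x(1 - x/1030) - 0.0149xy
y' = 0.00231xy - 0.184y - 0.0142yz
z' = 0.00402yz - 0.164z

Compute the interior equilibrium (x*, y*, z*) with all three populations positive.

x* ≈ 589, y* ≈ 40.8, z* ≈ 82.9

From dz/dt = 0: 0.00402y* = 0.164, so y* = 40.8.
From dx/dt = 0: 1.42(1 - x*/1030) = 0.0149·40.8, giving x* = 1030·(1 - 0.428) = 589.
From dy/dt = 0: 0.00231·589 - 0.184 = 0.0142z*, so z* = 1.18/0.0142 = 82.9.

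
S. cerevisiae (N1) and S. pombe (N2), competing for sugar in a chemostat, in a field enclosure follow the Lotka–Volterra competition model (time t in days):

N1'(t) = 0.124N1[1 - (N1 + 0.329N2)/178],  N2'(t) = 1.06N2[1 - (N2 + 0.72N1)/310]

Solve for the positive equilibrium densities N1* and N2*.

Setting both brackets to zero gives the nullclines N1 + 0.329N2 = 178 and 0.72N1 + N2 = 310.
Substituting N2 = 310 - 0.72N1 into the first: N1(1 - 0.329·0.72) = 178 - 0.329·310.
So N1* = 76/0.763 = 99.6, and then N2* = 310 - 0.72·99.6 = 238.

N1* ≈ 99.6, N2* ≈ 238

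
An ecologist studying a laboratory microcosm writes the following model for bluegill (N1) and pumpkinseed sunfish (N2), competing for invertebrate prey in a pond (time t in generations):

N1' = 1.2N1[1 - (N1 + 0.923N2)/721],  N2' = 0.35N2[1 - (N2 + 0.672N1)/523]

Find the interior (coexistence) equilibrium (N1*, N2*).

Setting both brackets to zero gives the nullclines N1 + 0.923N2 = 721 and 0.672N1 + N2 = 523.
Substituting N2 = 523 - 0.672N1 into the first: N1(1 - 0.923·0.672) = 721 - 0.923·523.
So N1* = 238/0.38 = 627, and then N2* = 523 - 0.672·627 = 101.

N1* ≈ 627, N2* ≈ 101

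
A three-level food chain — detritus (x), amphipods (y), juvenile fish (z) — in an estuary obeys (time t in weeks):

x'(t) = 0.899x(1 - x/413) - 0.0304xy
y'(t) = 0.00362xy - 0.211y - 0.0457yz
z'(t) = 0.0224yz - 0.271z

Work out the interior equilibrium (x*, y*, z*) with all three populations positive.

x* ≈ 244, y* ≈ 12.1, z* ≈ 14.7

From dz/dt = 0: 0.0224y* = 0.271, so y* = 12.1.
From dx/dt = 0: 0.899(1 - x*/413) = 0.0304·12.1, giving x* = 413·(1 - 0.409) = 244.
From dy/dt = 0: 0.00362·244 - 0.211 = 0.0457z*, so z* = 0.672/0.0457 = 14.7.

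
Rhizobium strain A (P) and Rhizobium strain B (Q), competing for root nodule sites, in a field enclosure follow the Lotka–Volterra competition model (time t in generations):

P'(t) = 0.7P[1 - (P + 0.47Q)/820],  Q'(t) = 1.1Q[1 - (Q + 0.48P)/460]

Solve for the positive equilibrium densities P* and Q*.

Setting both brackets to zero gives the nullclines P + 0.47Q = 820 and 0.48P + Q = 460.
Substituting Q = 460 - 0.48P into the first: P(1 - 0.47·0.48) = 820 - 0.47·460.
So P* = 604/0.774 = 780, and then Q* = 460 - 0.48·780 = 85.7.

P* ≈ 780, Q* ≈ 85.7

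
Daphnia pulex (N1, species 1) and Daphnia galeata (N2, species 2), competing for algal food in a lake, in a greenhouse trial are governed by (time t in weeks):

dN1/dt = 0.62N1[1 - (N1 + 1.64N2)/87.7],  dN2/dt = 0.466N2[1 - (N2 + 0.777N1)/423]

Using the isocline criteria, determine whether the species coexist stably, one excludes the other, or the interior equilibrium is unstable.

Compare the nullcline intercepts: K1/α12 = 87.7/1.64 = 53.5 < K2 = 423; K2/α21 = 423/0.777 = 544 > K1 = 87.7.
Since the inequalities point opposite ways, species 2 can invade but species 1 cannot.

species 2 excludes species 1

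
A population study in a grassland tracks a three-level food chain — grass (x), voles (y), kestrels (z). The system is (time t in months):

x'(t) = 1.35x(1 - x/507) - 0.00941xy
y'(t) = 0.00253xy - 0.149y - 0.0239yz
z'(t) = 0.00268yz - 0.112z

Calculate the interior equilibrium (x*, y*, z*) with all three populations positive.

From dz/dt = 0: 0.00268y* = 0.112, so y* = 41.8.
From dx/dt = 0: 1.35(1 - x*/507) = 0.00941·41.8, giving x* = 507·(1 - 0.291) = 359.
From dy/dt = 0: 0.00253·359 - 0.149 = 0.0239z*, so z* = 0.76/0.0239 = 31.8.

x* ≈ 359, y* ≈ 41.8, z* ≈ 31.8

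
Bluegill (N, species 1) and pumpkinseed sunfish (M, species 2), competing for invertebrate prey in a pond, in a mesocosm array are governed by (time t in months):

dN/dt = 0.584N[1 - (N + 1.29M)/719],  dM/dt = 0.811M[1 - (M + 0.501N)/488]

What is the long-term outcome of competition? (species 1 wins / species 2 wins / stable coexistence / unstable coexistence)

stable coexistence

Compare the nullcline intercepts: K1/α12 = 719/1.29 = 557 > K2 = 488; K2/α21 = 488/0.501 = 974 > K1 = 719.
Since both inequalities hold, each species can invade when rare, so the interior equilibrium is stable.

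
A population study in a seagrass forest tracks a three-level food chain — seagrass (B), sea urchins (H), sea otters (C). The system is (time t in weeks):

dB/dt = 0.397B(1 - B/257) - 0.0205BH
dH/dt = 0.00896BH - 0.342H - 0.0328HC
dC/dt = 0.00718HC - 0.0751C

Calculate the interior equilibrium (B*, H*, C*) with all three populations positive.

From dC/dt = 0: 0.00718H* = 0.0751, so H* = 10.5.
From dB/dt = 0: 0.397(1 - B*/257) = 0.0205·10.5, giving B* = 257·(1 - 0.54) = 118.
From dH/dt = 0: 0.00896·118 - 0.342 = 0.0328C*, so C* = 0.717/0.0328 = 21.9.

B* ≈ 118, H* ≈ 10.5, C* ≈ 21.9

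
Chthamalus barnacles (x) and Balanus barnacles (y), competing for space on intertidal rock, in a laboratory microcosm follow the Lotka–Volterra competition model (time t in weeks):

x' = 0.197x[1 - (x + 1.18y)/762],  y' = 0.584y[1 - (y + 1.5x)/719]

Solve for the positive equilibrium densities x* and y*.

x* ≈ 112, y* ≈ 551

Setting both brackets to zero gives the nullclines x + 1.18y = 762 and 1.5x + y = 719.
Substituting y = 719 - 1.5x into the first: x(1 - 1.18·1.5) = 762 - 1.18·719.
So x* = -86.4/-0.77 = 112, and then y* = 719 - 1.5·112 = 551.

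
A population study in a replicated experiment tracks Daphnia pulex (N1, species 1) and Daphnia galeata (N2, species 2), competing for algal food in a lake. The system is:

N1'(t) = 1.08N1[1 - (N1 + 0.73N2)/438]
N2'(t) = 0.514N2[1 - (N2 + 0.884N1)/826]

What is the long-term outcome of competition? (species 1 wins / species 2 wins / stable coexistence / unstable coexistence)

Compare the nullcline intercepts: K1/α12 = 438/0.73 = 600 < K2 = 826; K2/α21 = 826/0.884 = 934 > K1 = 438.
Since the inequalities point opposite ways, species 2 can invade but species 1 cannot.

species 2 excludes species 1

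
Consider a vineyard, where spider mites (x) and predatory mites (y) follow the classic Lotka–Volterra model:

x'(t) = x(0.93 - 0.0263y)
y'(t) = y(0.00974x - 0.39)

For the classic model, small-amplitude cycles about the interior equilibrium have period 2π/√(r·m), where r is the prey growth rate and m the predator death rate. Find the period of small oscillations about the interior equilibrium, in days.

Here r = 0.93 and m = 0.39, so r·m = 0.363.
ω = √0.363 = 0.602 per day, hence T = 2π/ω ≈ 10.4 days.

T ≈ 10.4 days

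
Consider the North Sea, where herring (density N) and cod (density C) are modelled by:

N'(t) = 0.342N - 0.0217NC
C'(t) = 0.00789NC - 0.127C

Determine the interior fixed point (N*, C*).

Set dC/dt = 0 with C > 0: 0.00789N - 0.127 = 0, so N* = 0.127/0.00789 = 16.1.
Set dN/dt = 0 with N > 0: 0.342 - 0.0217C = 0, so C* = 0.342/0.0217 = 15.8.

N* ≈ 16.1, C* ≈ 15.8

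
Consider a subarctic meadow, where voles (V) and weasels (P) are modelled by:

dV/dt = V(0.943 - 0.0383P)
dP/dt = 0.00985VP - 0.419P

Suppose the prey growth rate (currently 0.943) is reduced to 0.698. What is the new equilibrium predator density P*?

P* ≈ 18.2

At the interior fixed point, setting dV/dt = 0 with V > 0 fixes P* = (prey growth rate)/(VP coefficient) — independent of the other coefficients.
With the change, P* = 0.698/0.0383 = 18.2; it falls from 24.6.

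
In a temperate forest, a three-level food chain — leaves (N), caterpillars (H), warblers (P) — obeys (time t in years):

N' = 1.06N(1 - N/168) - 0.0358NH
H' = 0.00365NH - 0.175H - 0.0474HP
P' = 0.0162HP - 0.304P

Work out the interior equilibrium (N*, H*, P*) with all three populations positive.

From dP/dt = 0: 0.0162H* = 0.304, so H* = 18.8.
From dN/dt = 0: 1.06(1 - N*/168) = 0.0358·18.8, giving N* = 168·(1 - 0.634) = 61.5.
From dH/dt = 0: 0.00365·61.5 - 0.175 = 0.0474P*, so P* = 0.0496/0.0474 = 1.05.

N* ≈ 61.5, H* ≈ 18.8, P* ≈ 1.05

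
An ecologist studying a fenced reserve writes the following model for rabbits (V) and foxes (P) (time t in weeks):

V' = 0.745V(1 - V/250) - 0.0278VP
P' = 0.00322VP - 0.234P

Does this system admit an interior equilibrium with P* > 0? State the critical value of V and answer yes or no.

The predator equation gives dP/dt > 0 only when V > 0.234/0.00322 = 72.7.
Without the predator, V → K = 250. Since 250 > 72.7, the predator can invade and persist.

Threshold V = 72.7; K > 72.7, so yes, the predator persists.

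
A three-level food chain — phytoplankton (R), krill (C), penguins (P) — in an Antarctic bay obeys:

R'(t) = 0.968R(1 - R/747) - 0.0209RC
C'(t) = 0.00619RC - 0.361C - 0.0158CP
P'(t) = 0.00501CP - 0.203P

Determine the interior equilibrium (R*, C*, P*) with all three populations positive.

From dP/dt = 0: 0.00501C* = 0.203, so C* = 40.5.
From dR/dt = 0: 0.968(1 - R*/747) = 0.0209·40.5, giving R* = 747·(1 - 0.875) = 93.5.
From dC/dt = 0: 0.00619·93.5 - 0.361 = 0.0158P*, so P* = 0.218/0.0158 = 13.8.

R* ≈ 93.5, C* ≈ 40.5, P* ≈ 13.8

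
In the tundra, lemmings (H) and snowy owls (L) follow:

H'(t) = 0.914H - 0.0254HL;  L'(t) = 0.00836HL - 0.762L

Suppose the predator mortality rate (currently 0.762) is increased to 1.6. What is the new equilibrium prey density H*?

H* ≈ 191

At the interior fixed point, setting dL/dt = 0 with L > 0 fixes H* = (predator death rate)/(HL coefficient) — independent of the other coefficients.
With the change, H* = 1.6/0.00836 = 191; it rises from 91.1.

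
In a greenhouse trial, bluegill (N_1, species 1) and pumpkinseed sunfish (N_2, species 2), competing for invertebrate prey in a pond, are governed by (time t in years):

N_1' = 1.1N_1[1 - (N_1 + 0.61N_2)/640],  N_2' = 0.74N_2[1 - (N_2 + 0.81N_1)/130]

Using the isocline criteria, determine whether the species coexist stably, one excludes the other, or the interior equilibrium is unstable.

Compare the nullcline intercepts: K1/α12 = 640/0.61 = 1050 > K2 = 130; K2/α21 = 130/0.81 = 160 < K1 = 640.
Since the inequalities point opposite ways, species 1 can invade but species 2 cannot.

species 1 excludes species 2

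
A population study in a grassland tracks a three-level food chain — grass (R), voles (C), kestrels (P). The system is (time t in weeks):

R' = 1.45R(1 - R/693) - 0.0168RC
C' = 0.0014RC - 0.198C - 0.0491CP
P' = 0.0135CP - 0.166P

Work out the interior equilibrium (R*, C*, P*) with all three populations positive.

From dP/dt = 0: 0.0135C* = 0.166, so C* = 12.3.
From dR/dt = 0: 1.45(1 - R*/693) = 0.0168·12.3, giving R* = 693·(1 - 0.142) = 594.
From dC/dt = 0: 0.0014·594 - 0.198 = 0.0491P*, so P* = 0.634/0.0491 = 12.9.

R* ≈ 594, C* ≈ 12.3, P* ≈ 12.9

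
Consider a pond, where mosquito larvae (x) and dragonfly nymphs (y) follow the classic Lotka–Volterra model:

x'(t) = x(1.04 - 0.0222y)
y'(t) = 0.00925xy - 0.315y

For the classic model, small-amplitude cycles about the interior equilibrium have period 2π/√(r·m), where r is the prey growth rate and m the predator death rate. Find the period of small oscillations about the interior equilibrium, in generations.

T ≈ 11 generations

Here r = 1.04 and m = 0.315, so r·m = 0.328.
ω = √0.328 = 0.572 per generation, hence T = 2π/ω ≈ 11 generations.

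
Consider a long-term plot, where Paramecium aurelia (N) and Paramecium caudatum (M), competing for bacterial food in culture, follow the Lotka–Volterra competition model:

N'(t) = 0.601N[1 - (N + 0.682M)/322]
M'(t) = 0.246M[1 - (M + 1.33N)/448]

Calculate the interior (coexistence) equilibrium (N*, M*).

N* ≈ 177, M* ≈ 212

Setting both brackets to zero gives the nullclines N + 0.682M = 322 and 1.33N + M = 448.
Substituting M = 448 - 1.33N into the first: N(1 - 0.682·1.33) = 322 - 0.682·448.
So N* = 16.5/0.0929 = 177, and then M* = 448 - 1.33·177 = 212.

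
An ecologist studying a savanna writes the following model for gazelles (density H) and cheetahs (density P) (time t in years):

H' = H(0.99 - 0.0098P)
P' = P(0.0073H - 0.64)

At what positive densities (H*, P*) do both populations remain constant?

Set dP/dt = 0 with P > 0: 0.0073H - 0.64 = 0, so H* = 0.64/0.0073 = 87.7.
Set dH/dt = 0 with H > 0: 0.99 - 0.0098P = 0, so P* = 0.99/0.0098 = 101.

H* ≈ 87.7, P* ≈ 101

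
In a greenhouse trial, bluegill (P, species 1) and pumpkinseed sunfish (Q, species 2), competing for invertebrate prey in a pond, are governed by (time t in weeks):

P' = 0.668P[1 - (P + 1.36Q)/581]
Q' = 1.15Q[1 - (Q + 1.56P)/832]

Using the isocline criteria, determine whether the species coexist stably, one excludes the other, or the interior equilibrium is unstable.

Compare the nullcline intercepts: K1/α12 = 581/1.36 = 427 < K2 = 832; K2/α21 = 832/1.56 = 533 < K1 = 581.
Since both are reversed, neither can invade when rare; the interior point is a saddle.

unstable coexistence (outcome depends on initial conditions)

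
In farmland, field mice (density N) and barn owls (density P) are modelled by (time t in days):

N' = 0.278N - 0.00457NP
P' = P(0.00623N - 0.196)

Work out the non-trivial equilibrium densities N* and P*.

N* ≈ 31.5, P* ≈ 60.8

Set dP/dt = 0 with P > 0: 0.00623N - 0.196 = 0, so N* = 0.196/0.00623 = 31.5.
Set dN/dt = 0 with N > 0: 0.278 - 0.00457P = 0, so P* = 0.278/0.00457 = 60.8.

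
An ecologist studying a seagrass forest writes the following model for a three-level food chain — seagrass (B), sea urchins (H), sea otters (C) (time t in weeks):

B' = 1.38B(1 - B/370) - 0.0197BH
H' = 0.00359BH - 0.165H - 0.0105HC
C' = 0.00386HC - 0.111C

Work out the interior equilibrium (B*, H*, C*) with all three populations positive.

From dC/dt = 0: 0.00386H* = 0.111, so H* = 28.8.
From dB/dt = 0: 1.38(1 - B*/370) = 0.0197·28.8, giving B* = 370·(1 - 0.411) = 218.
From dH/dt = 0: 0.00359·218 - 0.165 = 0.0105C*, so C* = 0.618/0.0105 = 58.9.

B* ≈ 218, H* ≈ 28.8, C* ≈ 58.9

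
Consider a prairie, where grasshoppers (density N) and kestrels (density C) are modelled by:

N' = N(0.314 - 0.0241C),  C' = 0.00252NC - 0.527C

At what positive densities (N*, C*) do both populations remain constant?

Set dC/dt = 0 with C > 0: 0.00252N - 0.527 = 0, so N* = 0.527/0.00252 = 209.
Set dN/dt = 0 with N > 0: 0.314 - 0.0241C = 0, so C* = 0.314/0.0241 = 13.

N* ≈ 209, C* ≈ 13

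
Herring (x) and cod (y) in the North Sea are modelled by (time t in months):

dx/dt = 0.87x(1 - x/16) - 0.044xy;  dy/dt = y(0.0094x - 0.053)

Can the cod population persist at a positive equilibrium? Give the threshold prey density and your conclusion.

Threshold x = 5.64; K > 5.64, so yes, the predator persists.

The predator equation gives dy/dt > 0 only when x > 0.053/0.0094 = 5.64.
Without the predator, x → K = 16. Since 16 > 5.64, the predator can invade and persist.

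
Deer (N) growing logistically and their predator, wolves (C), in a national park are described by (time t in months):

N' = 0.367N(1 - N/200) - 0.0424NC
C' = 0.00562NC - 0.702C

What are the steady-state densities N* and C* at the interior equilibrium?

From dC/dt = 0 with C > 0: 0.00562N* = 0.702, so N* = 125.
Substitute into dN/dt = 0: 0.367(1 - 125/200) = 0.0424C*.
The bracket is 0.375, giving C* = 0.138/0.0424 = 3.25.

N* ≈ 125, C* ≈ 3.25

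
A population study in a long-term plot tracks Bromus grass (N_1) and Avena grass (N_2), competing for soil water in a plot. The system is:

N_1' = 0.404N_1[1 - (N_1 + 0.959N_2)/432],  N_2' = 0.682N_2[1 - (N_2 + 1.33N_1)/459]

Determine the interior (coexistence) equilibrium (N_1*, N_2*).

N_1* ≈ 29.7, N_2* ≈ 420

Setting both brackets to zero gives the nullclines N_1 + 0.959N_2 = 432 and 1.33N_1 + N_2 = 459.
Substituting N_2 = 459 - 1.33N_1 into the first: N_1(1 - 0.959·1.33) = 432 - 0.959·459.
So N_1* = -8.18/-0.275 = 29.7, and then N_2* = 459 - 1.33·29.7 = 420.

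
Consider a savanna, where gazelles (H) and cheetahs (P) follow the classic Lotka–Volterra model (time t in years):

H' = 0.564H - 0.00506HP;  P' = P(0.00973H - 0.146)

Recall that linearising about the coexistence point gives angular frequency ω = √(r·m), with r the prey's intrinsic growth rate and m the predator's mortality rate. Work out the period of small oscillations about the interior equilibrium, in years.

T ≈ 21.9 years

Here r = 0.564 and m = 0.146, so r·m = 0.0823.
ω = √0.0823 = 0.287 per year, hence T = 2π/ω ≈ 21.9 years.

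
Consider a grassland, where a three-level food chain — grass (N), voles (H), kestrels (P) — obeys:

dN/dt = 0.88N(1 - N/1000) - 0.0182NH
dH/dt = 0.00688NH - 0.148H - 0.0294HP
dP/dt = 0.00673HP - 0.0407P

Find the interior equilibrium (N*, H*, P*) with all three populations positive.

From dP/dt = 0: 0.00673H* = 0.0407, so H* = 6.05.
From dN/dt = 0: 0.88(1 - N*/1000) = 0.0182·6.05, giving N* = 1000·(1 - 0.125) = 875.
From dH/dt = 0: 0.00688·875 - 0.148 = 0.0294P*, so P* = 5.87/0.0294 = 200.

N* ≈ 875, H* ≈ 6.05, P* ≈ 200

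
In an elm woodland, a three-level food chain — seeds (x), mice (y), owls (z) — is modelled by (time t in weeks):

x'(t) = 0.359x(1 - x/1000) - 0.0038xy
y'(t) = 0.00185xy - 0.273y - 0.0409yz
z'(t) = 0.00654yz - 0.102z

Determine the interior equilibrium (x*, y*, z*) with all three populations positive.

x* ≈ 835, y* ≈ 15.6, z* ≈ 31.1

From dz/dt = 0: 0.00654y* = 0.102, so y* = 15.6.
From dx/dt = 0: 0.359(1 - x*/1000) = 0.0038·15.6, giving x* = 1000·(1 - 0.165) = 835.
From dy/dt = 0: 0.00185·835 - 0.273 = 0.0409z*, so z* = 1.27/0.0409 = 31.1.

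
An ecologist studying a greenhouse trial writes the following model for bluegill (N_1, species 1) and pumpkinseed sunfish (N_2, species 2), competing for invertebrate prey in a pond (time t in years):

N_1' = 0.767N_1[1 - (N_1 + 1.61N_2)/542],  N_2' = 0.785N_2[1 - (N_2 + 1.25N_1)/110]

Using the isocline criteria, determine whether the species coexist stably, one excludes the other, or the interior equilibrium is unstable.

Compare the nullcline intercepts: K1/α12 = 542/1.61 = 337 > K2 = 110; K2/α21 = 110/1.25 = 88 < K1 = 542.
Since the inequalities point opposite ways, species 1 can invade but species 2 cannot.

species 1 excludes species 2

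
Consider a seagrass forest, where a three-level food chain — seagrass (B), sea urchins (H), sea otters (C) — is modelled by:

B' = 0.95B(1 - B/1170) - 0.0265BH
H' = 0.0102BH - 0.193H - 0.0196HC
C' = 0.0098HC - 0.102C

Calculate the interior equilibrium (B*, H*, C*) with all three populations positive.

From dC/dt = 0: 0.0098H* = 0.102, so H* = 10.4.
From dB/dt = 0: 0.95(1 - B*/1170) = 0.0265·10.4, giving B* = 1170·(1 - 0.29) = 830.
From dH/dt = 0: 0.0102·830 - 0.193 = 0.0196C*, so C* = 8.28/0.0196 = 422.

B* ≈ 830, H* ≈ 10.4, C* ≈ 422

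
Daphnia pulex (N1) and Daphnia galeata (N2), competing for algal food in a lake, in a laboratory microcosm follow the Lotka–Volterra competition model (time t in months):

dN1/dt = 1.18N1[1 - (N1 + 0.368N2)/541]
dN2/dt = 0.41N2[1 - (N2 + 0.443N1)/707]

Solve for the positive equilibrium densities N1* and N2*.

N1* ≈ 336, N2* ≈ 558

Setting both brackets to zero gives the nullclines N1 + 0.368N2 = 541 and 0.443N1 + N2 = 707.
Substituting N2 = 707 - 0.443N1 into the first: N1(1 - 0.368·0.443) = 541 - 0.368·707.
So N1* = 281/0.837 = 336, and then N2* = 707 - 0.443·336 = 558.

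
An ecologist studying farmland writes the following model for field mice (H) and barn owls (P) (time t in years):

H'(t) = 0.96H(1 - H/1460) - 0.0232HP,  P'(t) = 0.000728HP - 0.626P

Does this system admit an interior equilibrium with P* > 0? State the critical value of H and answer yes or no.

Threshold H = 860; K > 860, so yes, the predator persists.

The predator equation gives dP/dt > 0 only when H > 0.626/0.000728 = 860.
Without the predator, H → K = 1460. Since 1460 > 860, the predator can invade and persist.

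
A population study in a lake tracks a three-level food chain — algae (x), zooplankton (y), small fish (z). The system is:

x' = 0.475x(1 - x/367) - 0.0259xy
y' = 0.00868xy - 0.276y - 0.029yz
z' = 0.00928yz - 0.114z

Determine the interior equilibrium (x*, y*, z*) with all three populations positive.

x* ≈ 121, y* ≈ 12.3, z* ≈ 26.8

From dz/dt = 0: 0.00928y* = 0.114, so y* = 12.3.
From dx/dt = 0: 0.475(1 - x*/367) = 0.0259·12.3, giving x* = 367·(1 - 0.67) = 121.
From dy/dt = 0: 0.00868·121 - 0.276 = 0.029z*, so z* = 0.776/0.029 = 26.8.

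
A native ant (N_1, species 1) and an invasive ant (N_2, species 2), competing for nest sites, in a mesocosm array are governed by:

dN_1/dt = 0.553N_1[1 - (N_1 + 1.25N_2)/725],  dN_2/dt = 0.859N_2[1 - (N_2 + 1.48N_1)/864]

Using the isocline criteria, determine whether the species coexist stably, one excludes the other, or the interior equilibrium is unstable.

Compare the nullcline intercepts: K1/α12 = 725/1.25 = 580 < K2 = 864; K2/α21 = 864/1.48 = 584 < K1 = 725.
Since both are reversed, neither can invade when rare; the interior point is a saddle.

unstable coexistence (outcome depends on initial conditions)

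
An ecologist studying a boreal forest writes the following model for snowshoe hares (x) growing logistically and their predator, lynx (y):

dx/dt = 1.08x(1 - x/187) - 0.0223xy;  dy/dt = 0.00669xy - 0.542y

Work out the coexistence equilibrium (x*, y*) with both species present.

x* ≈ 81, y* ≈ 27.4

From dy/dt = 0 with y > 0: 0.00669x* = 0.542, so x* = 81.
Substitute into dx/dt = 0: 1.08(1 - 81/187) = 0.0223y*.
The bracket is 0.567, giving y* = 0.612/0.0223 = 27.4.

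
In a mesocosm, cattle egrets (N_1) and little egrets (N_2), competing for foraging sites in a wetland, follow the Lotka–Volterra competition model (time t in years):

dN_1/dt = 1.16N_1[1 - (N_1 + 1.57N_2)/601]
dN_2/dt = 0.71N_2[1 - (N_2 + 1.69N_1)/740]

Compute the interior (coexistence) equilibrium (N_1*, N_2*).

Setting both brackets to zero gives the nullclines N_1 + 1.57N_2 = 601 and 1.69N_1 + N_2 = 740.
Substituting N_2 = 740 - 1.69N_1 into the first: N_1(1 - 1.57·1.69) = 601 - 1.57·740.
So N_1* = -561/-1.65 = 339, and then N_2* = 740 - 1.69·339 = 167.

N_1* ≈ 339, N_2* ≈ 167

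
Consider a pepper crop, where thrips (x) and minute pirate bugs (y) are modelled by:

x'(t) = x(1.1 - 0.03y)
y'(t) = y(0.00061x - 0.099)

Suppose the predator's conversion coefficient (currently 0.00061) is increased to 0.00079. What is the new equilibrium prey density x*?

x* ≈ 125

At the interior fixed point, setting dy/dt = 0 with y > 0 fixes x* = (predator death rate)/(xy coefficient) — independent of the other coefficients.
With the change, x* = 0.099/0.00079 = 125; it falls from 162.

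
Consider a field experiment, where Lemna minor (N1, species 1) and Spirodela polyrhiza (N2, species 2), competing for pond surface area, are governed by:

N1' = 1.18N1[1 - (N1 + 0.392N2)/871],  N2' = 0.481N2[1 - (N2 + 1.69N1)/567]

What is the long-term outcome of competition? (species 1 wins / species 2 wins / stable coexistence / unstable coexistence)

species 1 excludes species 2

Compare the nullcline intercepts: K1/α12 = 871/0.392 = 2220 > K2 = 567; K2/α21 = 567/1.69 = 336 < K1 = 871.
Since the inequalities point opposite ways, species 1 can invade but species 2 cannot.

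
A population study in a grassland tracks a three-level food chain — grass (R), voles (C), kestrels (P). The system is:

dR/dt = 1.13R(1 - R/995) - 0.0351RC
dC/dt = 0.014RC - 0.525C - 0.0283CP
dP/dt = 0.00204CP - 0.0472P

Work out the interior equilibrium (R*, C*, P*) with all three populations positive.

R* ≈ 280, C* ≈ 23.1, P* ≈ 120

From dP/dt = 0: 0.00204C* = 0.0472, so C* = 23.1.
From dR/dt = 0: 1.13(1 - R*/995) = 0.0351·23.1, giving R* = 995·(1 - 0.719) = 280.
From dC/dt = 0: 0.014·280 - 0.525 = 0.0283P*, so P* = 3.39/0.0283 = 120.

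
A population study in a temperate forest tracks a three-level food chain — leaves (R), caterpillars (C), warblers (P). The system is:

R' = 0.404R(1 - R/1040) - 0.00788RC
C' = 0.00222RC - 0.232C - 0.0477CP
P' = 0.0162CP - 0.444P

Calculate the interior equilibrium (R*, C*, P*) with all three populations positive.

From dP/dt = 0: 0.0162C* = 0.444, so C* = 27.4.
From dR/dt = 0: 0.404(1 - R*/1040) = 0.00788·27.4, giving R* = 1040·(1 - 0.535) = 484.
From dC/dt = 0: 0.00222·484 - 0.232 = 0.0477P*, so P* = 0.843/0.0477 = 17.7.

R* ≈ 484, C* ≈ 27.4, P* ≈ 17.7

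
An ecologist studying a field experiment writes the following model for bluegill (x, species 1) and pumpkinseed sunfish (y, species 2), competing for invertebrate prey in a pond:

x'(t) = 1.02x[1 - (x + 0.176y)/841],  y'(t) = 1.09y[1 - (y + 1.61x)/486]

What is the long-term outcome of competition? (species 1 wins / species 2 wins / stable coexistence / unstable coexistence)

species 1 excludes species 2

Compare the nullcline intercepts: K1/α12 = 841/0.176 = 4780 > K2 = 486; K2/α21 = 486/1.61 = 302 < K1 = 841.
Since the inequalities point opposite ways, species 1 can invade but species 2 cannot.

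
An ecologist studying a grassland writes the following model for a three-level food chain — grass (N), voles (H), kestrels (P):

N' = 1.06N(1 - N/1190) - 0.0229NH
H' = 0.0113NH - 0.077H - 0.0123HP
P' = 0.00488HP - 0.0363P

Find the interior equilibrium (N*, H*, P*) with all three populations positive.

From dP/dt = 0: 0.00488H* = 0.0363, so H* = 7.44.
From dN/dt = 0: 1.06(1 - N*/1190) = 0.0229·7.44, giving N* = 1190·(1 - 0.161) = 999.
From dH/dt = 0: 0.0113·999 - 0.077 = 0.0123P*, so P* = 11.2/0.0123 = 911.

N* ≈ 999, H* ≈ 7.44, P* ≈ 911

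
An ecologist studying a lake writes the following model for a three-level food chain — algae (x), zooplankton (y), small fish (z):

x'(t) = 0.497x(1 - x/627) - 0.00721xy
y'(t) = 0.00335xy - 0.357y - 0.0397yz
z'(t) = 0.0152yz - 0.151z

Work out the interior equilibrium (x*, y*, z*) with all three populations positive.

x* ≈ 537, y* ≈ 9.93, z* ≈ 36.3

From dz/dt = 0: 0.0152y* = 0.151, so y* = 9.93.
From dx/dt = 0: 0.497(1 - x*/627) = 0.00721·9.93, giving x* = 627·(1 - 0.144) = 537.
From dy/dt = 0: 0.00335·537 - 0.357 = 0.0397z*, so z* = 1.44/0.0397 = 36.3.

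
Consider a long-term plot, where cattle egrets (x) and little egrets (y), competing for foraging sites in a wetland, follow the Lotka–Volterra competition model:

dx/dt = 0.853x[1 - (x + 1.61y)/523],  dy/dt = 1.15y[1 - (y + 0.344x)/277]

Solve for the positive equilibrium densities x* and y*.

x* ≈ 173, y* ≈ 218

Setting both brackets to zero gives the nullclines x + 1.61y = 523 and 0.344x + y = 277.
Substituting y = 277 - 0.344x into the first: x(1 - 1.61·0.344) = 523 - 1.61·277.
So x* = 77/0.446 = 173, and then y* = 277 - 0.344·173 = 218.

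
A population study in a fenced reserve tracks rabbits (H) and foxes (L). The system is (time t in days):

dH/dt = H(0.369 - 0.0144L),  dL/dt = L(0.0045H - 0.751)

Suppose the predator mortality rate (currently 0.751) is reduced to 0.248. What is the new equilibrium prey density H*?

At the interior fixed point, setting dL/dt = 0 with L > 0 fixes H* = (predator death rate)/(HL coefficient) — independent of the other coefficients.
With the change, H* = 0.248/0.0045 = 55.1; it falls from 167.

H* ≈ 55.1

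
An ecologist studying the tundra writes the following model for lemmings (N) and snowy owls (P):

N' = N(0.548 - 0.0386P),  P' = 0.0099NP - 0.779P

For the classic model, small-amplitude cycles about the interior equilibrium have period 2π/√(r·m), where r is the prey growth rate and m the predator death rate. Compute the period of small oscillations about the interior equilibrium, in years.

Here r = 0.548 and m = 0.779, so r·m = 0.427.
ω = √0.427 = 0.653 per year, hence T = 2π/ω ≈ 9.62 years.

T ≈ 9.62 years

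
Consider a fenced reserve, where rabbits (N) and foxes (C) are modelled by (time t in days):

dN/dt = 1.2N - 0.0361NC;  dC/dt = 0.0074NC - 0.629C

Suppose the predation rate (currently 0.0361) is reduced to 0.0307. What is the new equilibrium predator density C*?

C* ≈ 39.1

At the interior fixed point, setting dN/dt = 0 with N > 0 fixes C* = (prey growth rate)/(NC coefficient) — independent of the other coefficients.
With the change, C* = 1.2/0.0307 = 39.1; it rises from 33.2.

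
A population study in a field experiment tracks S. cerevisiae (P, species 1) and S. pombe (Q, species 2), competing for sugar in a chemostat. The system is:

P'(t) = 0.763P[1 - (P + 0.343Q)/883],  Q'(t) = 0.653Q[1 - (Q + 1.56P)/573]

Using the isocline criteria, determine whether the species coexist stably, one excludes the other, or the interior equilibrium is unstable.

species 1 excludes species 2

Compare the nullcline intercepts: K1/α12 = 883/0.343 = 2570 > K2 = 573; K2/α21 = 573/1.56 = 367 < K1 = 883.
Since the inequalities point opposite ways, species 1 can invade but species 2 cannot.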